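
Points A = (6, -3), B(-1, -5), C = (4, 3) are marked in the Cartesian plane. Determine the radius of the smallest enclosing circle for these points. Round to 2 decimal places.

Side lengths²: AB² = 53, AC² = 40, BC² = 89.
Since BC² = 89 < 53 + 40 = 93, the triangle is acute, so the smallest enclosing circle is the circumcircle.
Circumcentre = (77/46, -51/46), r² = 23585/1058.
r = √(23585/1058) ≈ 4.72.

4.72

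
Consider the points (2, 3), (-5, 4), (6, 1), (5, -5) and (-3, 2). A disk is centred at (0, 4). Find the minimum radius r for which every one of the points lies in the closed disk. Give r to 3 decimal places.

The required radius is the distance from (0, 4) to the farthest point.
Squared distances: 5, 25, 45, 106, 13.
Maximum is 106, attained at (5, -5).
r = √106 ≈ 10.296.

10.296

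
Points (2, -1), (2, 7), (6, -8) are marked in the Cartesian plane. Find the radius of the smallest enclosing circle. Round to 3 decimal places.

7.762

Call the three points A, B, C in the order given.
Side lengths²: AB² = 64, AC² = 65, BC² = 241.
Since BC² = 241 ≥ 65 + 64 = 129, the angle opposite BC is not acute, so the smallest enclosing circle has BC as diameter.
Centre = midpoint of BC = (4, -0.5), r² = 241/4 = 60.25.
r = √(60.25) ≈ 7.762.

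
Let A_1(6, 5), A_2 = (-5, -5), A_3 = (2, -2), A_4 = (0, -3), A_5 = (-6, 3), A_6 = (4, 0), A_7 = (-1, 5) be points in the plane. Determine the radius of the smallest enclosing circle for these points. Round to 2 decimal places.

By Welzl's lemma the MEC is supported by two points (diametrically opposite) or three points (on a circumcircle).
The farthest pair is A_1–A_2 with squared distance 221. The circle on this segment as diameter has centre (0.5, 0) and r² = 221/4 = 55.25.
Check A_3: distance² to centre = 6.25 ≤ 55.25, so it lies inside.
All remaining points lie in this disk, and no smaller disk contains both endpoints, so this is the minimum enclosing circle.
r = √(55.25) ≈ 7.43.

7.43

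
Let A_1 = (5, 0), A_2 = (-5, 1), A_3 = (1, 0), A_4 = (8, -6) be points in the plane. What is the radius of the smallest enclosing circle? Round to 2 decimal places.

The farthest pair is A_2–A_4 with squared distance 218. The circle on this segment as diameter has centre (1.5, -2.5) and r² = 218/4 = 54.5.
Check A_1: distance² to centre = 18.5 ≤ 54.5, so it lies inside.
All remaining points lie in this disk, and no smaller disk contains both endpoints, so this is the minimum enclosing circle.
r = √(54.5) ≈ 7.38.

7.38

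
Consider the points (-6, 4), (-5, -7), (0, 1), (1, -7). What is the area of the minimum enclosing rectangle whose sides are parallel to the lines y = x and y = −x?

117

In coordinates u = x + y, v = x − y the rectangle is axis-aligned; the map (x,y)→(u,v) scales areas by 2.
u-values: -2, -12, 1, -6; range = 1 − (-12) = 13.
v-values: -10, 2, -1, 8; range = 8 − (-10) = 18.
Area = (13 × 18) / 2 = 117.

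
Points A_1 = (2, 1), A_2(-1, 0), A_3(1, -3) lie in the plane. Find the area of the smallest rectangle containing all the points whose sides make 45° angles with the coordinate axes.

In coordinates u = x + y, v = x − y the rectangle is axis-aligned; the map (x,y)→(u,v) scales areas by 2.
u-values: 3, -1, -2; range = 3 − (-2) = 5.
v-values: 1, -1, 4; range = 4 − (-1) = 5.
Area = (5 × 5) / 2 = 12.5.

12.5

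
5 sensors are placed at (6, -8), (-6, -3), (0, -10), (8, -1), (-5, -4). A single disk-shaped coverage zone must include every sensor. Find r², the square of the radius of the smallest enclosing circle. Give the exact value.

12325/242

The minimum enclosing circle of a finite set is fixed by two of the points (as a diameter) or three (as a circumcircle).
The minimum enclosing circle is determined by three boundary points: (-6, -3), (0, -10), (8, -1).
Their circumcentre is (25/22, -65/22) with r² = 12325/242.
The farthest remaining point (6, -8) is at distance² 11885/242 ≤ 12325/242.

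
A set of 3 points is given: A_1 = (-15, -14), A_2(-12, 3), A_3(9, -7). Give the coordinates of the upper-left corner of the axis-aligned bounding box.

x-range [-15, 9], y-range [-14, 3].
The upper-left corner is (-15, 3).

(-15, 3)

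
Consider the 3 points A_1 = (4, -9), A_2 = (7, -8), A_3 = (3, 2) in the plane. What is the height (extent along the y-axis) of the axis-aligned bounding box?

max y = 2, min y = -9, so height = 11.

11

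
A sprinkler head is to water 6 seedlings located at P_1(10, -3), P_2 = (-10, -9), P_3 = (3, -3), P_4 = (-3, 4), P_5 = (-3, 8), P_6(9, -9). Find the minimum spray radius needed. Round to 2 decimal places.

11.25

By Welzl's lemma the MEC is supported by two points (diametrically opposite) or three points (on a circumcircle).
The minimum enclosing circle is determined by three boundary points: P_2, P_5, P_6.
Their circumcentre is (-0.5, -101/34) with r² = 73177/578.
The farthest remaining point P_1 is at distance² 63725/578 ≤ 73177/578.
r = √(73177/578) ≈ 11.25.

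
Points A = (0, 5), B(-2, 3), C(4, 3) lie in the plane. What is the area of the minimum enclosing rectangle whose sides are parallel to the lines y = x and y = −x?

18

In coordinates u = x + y, v = x − y the rectangle is axis-aligned; the map (x,y)→(u,v) scales areas by 2.
u-values: 5, 1, 7; range = 7 − 1 = 6.
v-values: -5, -5, 1; range = 1 − (-5) = 6.
Area = (6 × 6) / 2 = 18.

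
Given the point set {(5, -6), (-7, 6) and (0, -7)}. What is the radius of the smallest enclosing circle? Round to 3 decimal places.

Call the three points A, B, C in the order given.
Side lengths²: AB² = 288, AC² = 26, BC² = 218.
Since AB² = 288 ≥ 218 + 26 = 244, the angle opposite AB is not acute, so the smallest enclosing circle has AB as diameter.
Centre = midpoint of AB = (-1, 0), r² = 288/4 = 72.
r = √72 ≈ 8.485.

8.485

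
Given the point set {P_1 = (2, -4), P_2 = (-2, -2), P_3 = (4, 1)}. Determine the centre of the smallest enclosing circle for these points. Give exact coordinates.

Side lengths²: P_1P_2² = 20, P_1P_3² = 29, P_2P_3² = 45.
Since P_2P_3² = 45 < 29 + 20 = 49, the triangle is acute, so the smallest enclosing circle is the circumcircle.
Circumcentre = (1.125, -0.75), r² = 11.328125.
Centre = (1.125, -0.75).

(1.125, -0.75)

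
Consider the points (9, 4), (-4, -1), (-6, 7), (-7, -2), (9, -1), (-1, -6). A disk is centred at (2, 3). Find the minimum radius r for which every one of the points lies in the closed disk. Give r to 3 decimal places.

10.296

The required radius is the distance from (2, 3) to the farthest point.
Squared distances: 50, 52, 80, 106, 65, 90.
Maximum is 106, attained at (-7, -2).
r = √106 ≈ 10.296.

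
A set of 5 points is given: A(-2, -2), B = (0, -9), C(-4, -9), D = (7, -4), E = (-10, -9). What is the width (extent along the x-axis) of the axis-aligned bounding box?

max x = 7, min x = -10, so width = 17.

17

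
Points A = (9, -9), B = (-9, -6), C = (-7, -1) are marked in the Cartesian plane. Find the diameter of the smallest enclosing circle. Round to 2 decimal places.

18.31

Side lengths²: AB² = 333, AC² = 320, BC² = 29.
Since AB² = 333 < 320 + 29 = 349, the triangle is acute, so the smallest enclosing circle is the circumcircle.
Circumcentre = (0.125, -6.75), r² = 83.828125.
Diameter = 2r = 2√(83.828125) ≈ 18.31.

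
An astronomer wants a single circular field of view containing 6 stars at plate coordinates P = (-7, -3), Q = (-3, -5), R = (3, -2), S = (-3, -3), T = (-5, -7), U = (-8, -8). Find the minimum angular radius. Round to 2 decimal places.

A smallest enclosing disk is always determined by at most three of the input points on its boundary.
The farthest pair is R–U with squared distance 157. The circle on this segment as diameter has centre (-2.5, -5) and r² = 157/4 = 39.25.
Check P: distance² to centre = 24.25 ≤ 39.25, so it lies inside.
All remaining points lie in this disk, and no smaller disk contains both endpoints, so this is the minimum enclosing circle.
r = √(39.25) ≈ 6.26.

6.26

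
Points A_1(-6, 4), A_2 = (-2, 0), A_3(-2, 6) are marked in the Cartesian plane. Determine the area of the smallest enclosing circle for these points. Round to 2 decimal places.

Side lengths²: A_1A_2² = 32, A_1A_3² = 20, A_2A_3² = 36.
Since A_2A_3² = 36 < 32 + 20 = 52, the triangle is acute, so the smallest enclosing circle is the circumcircle.
Circumcentre = (-3, 3), r² = 10.
Area = π·r² = π·10 ≈ 31.42.

31.42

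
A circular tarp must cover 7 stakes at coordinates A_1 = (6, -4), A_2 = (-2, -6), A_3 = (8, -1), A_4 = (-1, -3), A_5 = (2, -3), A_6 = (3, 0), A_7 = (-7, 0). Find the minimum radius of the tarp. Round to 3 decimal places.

The minimum enclosing circle of a finite set is fixed by two of the points (as a diameter) or three (as a circumcircle).
The farthest pair is A_3–A_7 with squared distance 226. The circle on this segment as diameter has centre (0.5, -0.5) and r² = 226/4 = 56.5.
Check A_1: distance² to centre = 42.5 ≤ 56.5, so it lies inside.
All remaining points lie in this disk, and no smaller disk contains both endpoints, so this is the minimum enclosing circle.
r = √(56.5) ≈ 7.517.

7.517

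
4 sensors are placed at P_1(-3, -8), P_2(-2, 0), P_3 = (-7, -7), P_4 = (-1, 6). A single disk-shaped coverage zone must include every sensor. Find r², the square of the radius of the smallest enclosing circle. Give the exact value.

A smallest enclosing disk is always determined by at most three of the input points on its boundary.
The minimum enclosing circle is determined by three boundary points: P_1, P_3, P_4.
Their circumcentre is (-193/58, -47/58) with r² = 87125/1682.
The farthest remaining point P_2 is at distance² 4069/1682 ≤ 87125/1682.

87125/1682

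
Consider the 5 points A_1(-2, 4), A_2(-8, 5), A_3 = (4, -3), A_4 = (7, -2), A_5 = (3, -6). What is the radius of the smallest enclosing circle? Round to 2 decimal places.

The minimum enclosing circle of a finite set is fixed by two of the points (as a diameter) or three (as a circumcircle).
The farthest pair is A_2–A_4 with squared distance 274. The circle on this segment as diameter has centre (-0.5, 1.5) and r² = 274/4 = 68.5.
Check A_1: distance² to centre = 8.5 ≤ 68.5, so it lies inside.
All remaining points lie in this disk, and no smaller disk contains both endpoints, so this is the minimum enclosing circle.
r = √(68.5) ≈ 8.28.

8.28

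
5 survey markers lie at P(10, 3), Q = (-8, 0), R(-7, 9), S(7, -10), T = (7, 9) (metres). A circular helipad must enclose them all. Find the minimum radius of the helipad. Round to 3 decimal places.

The minimum enclosing circle of a finite set is fixed by two of the points (as a diameter) or three (as a circumcircle).
The farthest pair is R–S with squared distance 557. The circle on this segment as diameter has centre (0, -0.5) and r² = 557/4 = 139.25.
Check P: distance² to centre = 112.25 ≤ 139.25, so it lies inside.
All remaining points lie in this disk, and no smaller disk contains both endpoints, so this is the minimum enclosing circle.
r = √(139.25) ≈ 11.800.

11.800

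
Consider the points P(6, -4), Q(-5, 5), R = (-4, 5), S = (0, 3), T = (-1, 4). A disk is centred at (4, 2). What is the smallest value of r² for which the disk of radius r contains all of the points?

90

The required radius is the distance from (4, 2) to the farthest point.
Squared distances: 40, 90, 73, 17, 29.
Maximum is 90, attained at Q.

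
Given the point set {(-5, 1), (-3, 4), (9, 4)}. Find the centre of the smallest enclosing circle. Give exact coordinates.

Call the three points A, B, C in the order given.
Side lengths²: AB² = 13, AC² = 205, BC² = 144.
Since AC² = 205 ≥ 144 + 13 = 157, the angle opposite AC is not acute, so the smallest enclosing circle has AC as diameter.
Centre = midpoint of AC = (2, 2.5), r² = 205/4 = 51.25.
Centre = (2, 2.5).

(2, 2.5)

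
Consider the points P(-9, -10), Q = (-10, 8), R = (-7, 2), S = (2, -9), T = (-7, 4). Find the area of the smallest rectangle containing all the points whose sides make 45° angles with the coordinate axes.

246.5

In coordinates u = x + y, v = x − y the rectangle is axis-aligned; the map (x,y)→(u,v) scales areas by 2.
u-values: -19, -2, -5, -7, -3; range = -2 − (-19) = 17.
v-values: 1, -18, -9, 11, -11; range = 11 − (-18) = 29.
Area = (17 × 29) / 2 = 246.5.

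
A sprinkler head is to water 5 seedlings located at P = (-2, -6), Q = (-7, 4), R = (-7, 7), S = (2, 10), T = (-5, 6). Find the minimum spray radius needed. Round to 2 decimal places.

8.25

A smallest enclosing disk is always determined by at most three of the input points on its boundary.
The minimum enclosing circle is determined by three boundary points: P, R, S.
Their circumcentre is (-4/11, 23/11) with r² = 8245/121.
The farthest remaining point Q is at distance² 5770/121 ≤ 8245/121.
r = √(8245/121) ≈ 8.25.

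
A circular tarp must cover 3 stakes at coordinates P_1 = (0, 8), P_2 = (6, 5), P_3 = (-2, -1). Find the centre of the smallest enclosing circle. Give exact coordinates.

(1.25, 3)

Side lengths²: P_1P_2² = 45, P_1P_3² = 85, P_2P_3² = 100.
Since P_2P_3² = 100 < 85 + 45 = 130, the triangle is acute, so the smallest enclosing circle is the circumcircle.
Circumcentre = (1.25, 3), r² = 26.5625.
Centre = (1.25, 3).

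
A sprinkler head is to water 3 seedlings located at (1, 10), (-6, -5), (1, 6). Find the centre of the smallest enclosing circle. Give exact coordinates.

Call the three points A, B, C in the order given.
Side lengths²: AB² = 274, AC² = 16, BC² = 170.
Since AB² = 274 ≥ 170 + 16 = 186, the angle opposite AB is not acute, so the smallest enclosing circle has AB as diameter.
Centre = midpoint of AB = (-2.5, 2.5), r² = 274/4 = 68.5.
Centre = (-2.5, 2.5).

(-2.5, 2.5)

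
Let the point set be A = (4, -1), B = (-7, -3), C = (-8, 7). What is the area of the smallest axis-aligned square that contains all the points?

The bounding box has width 12 and height 10.
An axis-aligned square enclosing the set must have side ≥ max(width, height).
So the minimum side is max(12, 10) = 12.
Area = 12² = 144.

144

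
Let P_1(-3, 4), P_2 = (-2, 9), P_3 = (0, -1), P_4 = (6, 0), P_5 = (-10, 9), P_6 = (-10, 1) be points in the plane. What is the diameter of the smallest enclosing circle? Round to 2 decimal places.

By Welzl's lemma the MEC is supported by two points (diametrically opposite) or three points (on a circumcircle).
The farthest pair is P_4–P_5 with squared distance 337. The circle on this segment as diameter has centre (-2, 4.5) and r² = 337/4 = 84.25.
Check P_1: distance² to centre = 1.25 ≤ 84.25, so it lies inside.
All remaining points lie in this disk, and no smaller disk contains both endpoints, so this is the minimum enclosing circle.
Diameter = 2r = 2√(84.25) ≈ 18.36.

18.36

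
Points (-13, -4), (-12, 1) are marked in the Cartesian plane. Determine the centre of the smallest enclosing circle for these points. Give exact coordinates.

The smallest circle enclosing two points has them as diameter endpoints.
Centre = midpoint = (-12.5, -1.5); r² = |(-13, -4)−(-12, 1)|²/4 = 26/4 = 6.5.
Centre = (-12.5, -1.5).

(-12.5, -1.5)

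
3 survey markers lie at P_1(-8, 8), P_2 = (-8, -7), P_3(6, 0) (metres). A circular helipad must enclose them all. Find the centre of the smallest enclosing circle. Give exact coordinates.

(-3, 0.5)

Side lengths²: P_1P_2² = 225, P_1P_3² = 260, P_2P_3² = 245.
Since P_1P_3² = 260 < 245 + 225 = 470, the triangle is acute, so the smallest enclosing circle is the circumcircle.
Circumcentre = (-3, 0.5), r² = 81.25.
Centre = (-3, 0.5).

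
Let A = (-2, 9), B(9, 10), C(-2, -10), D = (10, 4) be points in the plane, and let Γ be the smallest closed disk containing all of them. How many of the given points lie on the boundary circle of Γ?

The minimum enclosing circle of a finite set is fixed by two of the points (as a diameter) or three (as a circumcircle).
The farthest pair is B–C with squared distance 521. The circle on this segment as diameter has centre (3.5, 0) and r² = 521/4 = 130.25.
Check A: distance² to centre = 111.25 ≤ 130.25, so it lies inside.
All remaining points lie in this disk, and no smaller disk contains both endpoints, so this is the minimum enclosing circle.
The points at distance exactly r from the centre are B, C — 2 points.

2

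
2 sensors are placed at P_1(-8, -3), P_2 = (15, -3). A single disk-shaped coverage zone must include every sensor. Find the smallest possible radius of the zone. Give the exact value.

The smallest circle enclosing two points has them as diameter endpoints.
Centre = midpoint = (3.5, -3); r² = |P_1P_2|²/4 = 529/4 = 132.25.
r = √(132.25) = 11.5.

11.5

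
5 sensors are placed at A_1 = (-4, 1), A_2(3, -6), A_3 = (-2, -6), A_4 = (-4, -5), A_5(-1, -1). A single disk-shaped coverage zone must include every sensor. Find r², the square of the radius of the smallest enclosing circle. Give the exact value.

24.5

The minimum enclosing circle of a finite set is fixed by two of the points (as a diameter) or three (as a circumcircle).
The farthest pair is A_1–A_2 with squared distance 98. The circle on this segment as diameter has centre (-0.5, -2.5) and r² = 98/4 = 24.5.
Check A_3: distance² to centre = 14.5 ≤ 24.5, so it lies inside.
All remaining points lie in this disk, and no smaller disk contains both endpoints, so this is the minimum enclosing circle.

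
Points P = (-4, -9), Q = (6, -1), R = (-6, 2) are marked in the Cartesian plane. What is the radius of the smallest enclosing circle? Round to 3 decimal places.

Side lengths²: PQ² = 164, PR² = 125, QR² = 153.
Since PQ² = 164 < 153 + 125 = 278, the triangle is acute, so the smallest enclosing circle is the circumcircle.
Circumcentre = (-17/21, -115/42), r² = 87125/1764.
r = √(87125/1764) ≈ 7.028.

7.028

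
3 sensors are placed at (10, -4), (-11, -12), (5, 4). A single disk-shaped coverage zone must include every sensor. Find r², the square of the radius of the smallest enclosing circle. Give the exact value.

Call the three points A, B, C in the order given.
Side lengths²: AB² = 505, AC² = 89, BC² = 512.
Since BC² = 512 < 505 + 89 = 594, the triangle is acute, so the smallest enclosing circle is the circumcircle.
Circumcentre = (-37/26, -145/26), r² = 44945/338.

44945/338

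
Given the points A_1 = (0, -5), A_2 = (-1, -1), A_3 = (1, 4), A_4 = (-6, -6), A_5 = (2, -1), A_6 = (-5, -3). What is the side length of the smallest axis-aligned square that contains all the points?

The bounding box has width 8 and height 10.
An axis-aligned square enclosing the set must have side ≥ max(width, height).
So the minimum side is max(8, 10) = 10.

10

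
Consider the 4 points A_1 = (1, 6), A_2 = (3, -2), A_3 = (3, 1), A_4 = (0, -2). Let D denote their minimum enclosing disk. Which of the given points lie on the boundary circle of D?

A_1, A_2, A_4

By Welzl's lemma the MEC is supported by two points (diametrically opposite) or three points (on a circumcircle).
The minimum enclosing circle is determined by three boundary points: A_1, A_2, A_4.
Their circumcentre is (1.5, 1.875) with r² = 17.265625.
The farthest remaining point A_3 is at distance² 3.015625 ≤ 17.265625.
The points at distance exactly r from the centre are A_1, A_2, A_4 — 3 points.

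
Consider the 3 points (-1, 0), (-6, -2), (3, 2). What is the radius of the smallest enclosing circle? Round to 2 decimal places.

4.92

Call the three points A, B, C in the order given.
Side lengths²: AB² = 29, AC² = 20, BC² = 97.
Since BC² = 97 ≥ 29 + 20 = 49, the angle opposite BC is not acute, so the smallest enclosing circle has BC as diameter.
Centre = midpoint of BC = (-1.5, 0), r² = 97/4 = 24.25.
r = √(24.25) ≈ 4.92.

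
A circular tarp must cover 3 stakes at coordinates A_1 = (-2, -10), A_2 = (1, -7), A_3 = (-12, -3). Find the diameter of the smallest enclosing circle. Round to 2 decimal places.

Side lengths²: A_1A_2² = 18, A_1A_3² = 149, A_2A_3² = 185.
Since A_2A_3² = 185 ≥ 149 + 18 = 167, the angle opposite A_2A_3 is not acute, so the smallest enclosing circle has A_2A_3 as diameter.
Centre = midpoint of A_2A_3 = (-5.5, -5), r² = 185/4 = 46.25.
Diameter = 2r = 2√(46.25) ≈ 13.60.

13.60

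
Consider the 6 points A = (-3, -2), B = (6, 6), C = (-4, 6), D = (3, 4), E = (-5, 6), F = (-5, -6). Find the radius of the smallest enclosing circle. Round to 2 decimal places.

8.14

By Welzl's lemma the MEC is supported by two points (diametrically opposite) or three points (on a circumcircle).
The farthest pair is B–F with squared distance 265. The circle on this segment as diameter has centre (0.5, 0) and r² = 265/4 = 66.25.
Check A: distance² to centre = 16.25 ≤ 66.25, so it lies inside.
All remaining points lie in this disk, and no smaller disk contains both endpoints, so this is the minimum enclosing circle.
r = √(66.25) ≈ 8.14.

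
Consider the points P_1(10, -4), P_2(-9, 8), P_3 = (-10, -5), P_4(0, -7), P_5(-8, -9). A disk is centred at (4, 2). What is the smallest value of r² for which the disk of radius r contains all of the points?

265

The required radius is the distance from (4, 2) to the farthest point.
Squared distances: 72, 205, 245, 97, 265.
Maximum is 265, attained at P_5.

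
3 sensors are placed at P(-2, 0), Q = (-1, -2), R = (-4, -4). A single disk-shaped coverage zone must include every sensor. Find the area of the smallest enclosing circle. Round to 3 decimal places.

15.708

Side lengths²: PQ² = 5, PR² = 20, QR² = 13.
Since PR² = 20 ≥ 13 + 5 = 18, the angle opposite PR is not acute, so the smallest enclosing circle has PR as diameter.
Centre = midpoint of PR = (-3, -2), r² = 20/4 = 5.
Area = π·r² = π·5 ≈ 15.708.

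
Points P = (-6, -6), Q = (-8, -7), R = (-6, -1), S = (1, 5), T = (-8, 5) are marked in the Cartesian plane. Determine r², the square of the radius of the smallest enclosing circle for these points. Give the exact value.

The minimum enclosing circle of a finite set is fixed by two of the points (as a diameter) or three (as a circumcircle).
The farthest pair is Q–S with squared distance 225. The circle on this segment as diameter has centre (-3.5, -1) and r² = 225/4 = 56.25.
Check P: distance² to centre = 31.25 ≤ 56.25, so it lies inside.
All remaining points lie in this disk, and no smaller disk contains both endpoints, so this is the minimum enclosing circle.

56.25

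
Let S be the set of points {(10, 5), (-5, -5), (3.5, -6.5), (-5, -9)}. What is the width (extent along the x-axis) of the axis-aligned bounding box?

max x = 10, min x = -5, so width = 15.

15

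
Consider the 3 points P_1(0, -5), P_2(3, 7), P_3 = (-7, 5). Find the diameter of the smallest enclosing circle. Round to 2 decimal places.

Side lengths²: P_1P_2² = 153, P_1P_3² = 149, P_2P_3² = 104.
Since P_1P_2² = 153 < 149 + 104 = 253, the triangle is acute, so the smallest enclosing circle is the circumcircle.
Circumcentre = (-43/38, 63/38), r² = 32929/722.
Diameter = 2r = 2√(32929/722) ≈ 13.51.

13.51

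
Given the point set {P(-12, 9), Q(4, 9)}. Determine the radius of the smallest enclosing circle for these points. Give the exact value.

The smallest circle enclosing two points has them as diameter endpoints.
Centre = midpoint = (-4, 9); r² = |PQ|²/4 = 256/4 = 64.
r = √64 = 8.

8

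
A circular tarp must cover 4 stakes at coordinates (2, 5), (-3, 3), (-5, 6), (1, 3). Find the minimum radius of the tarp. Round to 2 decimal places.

The farthest pair is (2, 5)–(-5, 6) with squared distance 50. The circle on this segment as diameter has centre (-1.5, 5.5) and r² = 50/4 = 12.5.
Check (-3, 3): distance² to centre = 8.5 ≤ 12.5, so it lies inside.
All remaining points lie in this disk, and no smaller disk contains both endpoints, so this is the minimum enclosing circle.
r = √(12.5) ≈ 3.54.

3.54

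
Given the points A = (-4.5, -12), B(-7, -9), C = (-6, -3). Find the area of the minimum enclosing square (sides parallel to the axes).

The bounding box has width 2.5 and height 9.
An axis-aligned square enclosing the set must have side ≥ max(width, height).
So the minimum side is max(2.5, 9) = 9.
Area = 9² = 81.

81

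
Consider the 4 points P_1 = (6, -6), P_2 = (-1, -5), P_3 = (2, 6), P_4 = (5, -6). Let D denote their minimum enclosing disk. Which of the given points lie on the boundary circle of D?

The minimum enclosing circle is determined by three boundary points: P_1, P_2, P_3.
Their circumcentre is (3.25, -0.25) with r² = 40.625.
The farthest remaining point P_4 is at distance² 36.125 ≤ 40.625.
The points at distance exactly r from the centre are P_1, P_2, P_3 — 3 points.

P_1, P_2, P_3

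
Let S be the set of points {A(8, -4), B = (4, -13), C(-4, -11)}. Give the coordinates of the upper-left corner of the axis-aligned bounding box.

x-range [-4, 8], y-range [-13, -4].
The upper-left corner is (-4, -4).

(-4, -4)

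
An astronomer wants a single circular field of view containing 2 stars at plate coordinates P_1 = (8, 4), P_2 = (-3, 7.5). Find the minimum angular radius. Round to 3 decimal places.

5.772

The smallest circle enclosing two points has them as diameter endpoints.
Centre = midpoint = (2.5, 5.75); r² = |P_1P_2|²/4 = 133.25/4 = 33.3125.
r = √(33.3125) ≈ 5.772.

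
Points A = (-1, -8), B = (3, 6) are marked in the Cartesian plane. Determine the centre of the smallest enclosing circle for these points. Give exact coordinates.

The smallest circle enclosing two points has them as diameter endpoints.
Centre = midpoint = (1, -1); r² = |AB|²/4 = 212/4 = 53.
Centre = (1, -1).

(1, -1)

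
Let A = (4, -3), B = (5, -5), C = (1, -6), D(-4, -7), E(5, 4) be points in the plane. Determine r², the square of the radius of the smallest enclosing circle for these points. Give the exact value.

50.5

The minimum enclosing circle of a finite set is fixed by two of the points (as a diameter) or three (as a circumcircle).
The farthest pair is D–E with squared distance 202. The circle on this segment as diameter has centre (0.5, -1.5) and r² = 202/4 = 50.5.
Check A: distance² to centre = 14.5 ≤ 50.5, so it lies inside.
All remaining points lie in this disk, and no smaller disk contains both endpoints, so this is the minimum enclosing circle.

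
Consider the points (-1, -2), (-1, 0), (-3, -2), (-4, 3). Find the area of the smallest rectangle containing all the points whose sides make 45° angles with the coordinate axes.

In coordinates u = x + y, v = x − y the rectangle is axis-aligned; the map (x,y)→(u,v) scales areas by 2.
u-values: -3, -1, -5, -1; range = -1 − (-5) = 4.
v-values: 1, -1, -1, -7; range = 1 − (-7) = 8.
Area = (4 × 8) / 2 = 16.

16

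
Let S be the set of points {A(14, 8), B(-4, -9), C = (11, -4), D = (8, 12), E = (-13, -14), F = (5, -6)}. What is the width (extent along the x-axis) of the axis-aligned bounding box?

max x = 14, min x = -13, so width = 27.

27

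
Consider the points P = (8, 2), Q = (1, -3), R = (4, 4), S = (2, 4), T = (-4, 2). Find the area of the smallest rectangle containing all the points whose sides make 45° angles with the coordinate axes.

72

In coordinates u = x + y, v = x − y the rectangle is axis-aligned; the map (x,y)→(u,v) scales areas by 2.
u-values: 10, -2, 8, 6, -2; range = 10 − (-2) = 12.
v-values: 6, 4, 0, -2, -6; range = 6 − (-6) = 12.
Area = (12 × 12) / 2 = 72.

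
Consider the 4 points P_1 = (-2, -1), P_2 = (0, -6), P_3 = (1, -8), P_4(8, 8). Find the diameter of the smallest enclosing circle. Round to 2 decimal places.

A smallest enclosing disk is always determined by at most three of the input points on its boundary.
The farthest pair is P_3–P_4 with squared distance 305. The circle on this segment as diameter has centre (4.5, 0) and r² = 305/4 = 76.25.
Check P_1: distance² to centre = 43.25 ≤ 76.25, so it lies inside.
All remaining points lie in this disk, and no smaller disk contains both endpoints, so this is the minimum enclosing circle.
Diameter = 2r = 2√(76.25) ≈ 17.46.

17.46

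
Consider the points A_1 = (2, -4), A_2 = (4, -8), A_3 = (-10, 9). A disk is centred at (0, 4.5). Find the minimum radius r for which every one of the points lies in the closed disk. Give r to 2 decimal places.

13.12

The required radius is the distance from (0, 4.5) to the farthest point.
Squared distances: 76.25, 172.25, 120.25.
Maximum is 172.25, attained at A_2.
r = √(172.25) ≈ 13.12.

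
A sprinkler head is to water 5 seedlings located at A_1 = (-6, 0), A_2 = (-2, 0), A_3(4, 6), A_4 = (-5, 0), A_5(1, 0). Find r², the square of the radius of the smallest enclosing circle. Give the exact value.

34

The minimum enclosing circle of a finite set is fixed by two of the points (as a diameter) or three (as a circumcircle).
The farthest pair is A_1–A_3 with squared distance 136. The circle on this segment as diameter has centre (-1, 3) and r² = 136/4 = 34.
Check A_2: distance² to centre = 10 ≤ 34, so it lies inside.
All remaining points lie in this disk, and no smaller disk contains both endpoints, so this is the minimum enclosing circle.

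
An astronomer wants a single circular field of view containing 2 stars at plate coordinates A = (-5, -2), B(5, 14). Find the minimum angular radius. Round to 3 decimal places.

9.434

The smallest circle enclosing two points has them as diameter endpoints.
Centre = midpoint = (0, 6); r² = |AB|²/4 = 356/4 = 89.
r = √89 ≈ 9.434.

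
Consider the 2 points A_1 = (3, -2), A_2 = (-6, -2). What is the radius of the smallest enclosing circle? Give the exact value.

4.5

The smallest circle enclosing two points has them as diameter endpoints.
Centre = midpoint = (-1.5, -2); r² = |A_1A_2|²/4 = 81/4 = 20.25.
r = √(20.25) = 4.5.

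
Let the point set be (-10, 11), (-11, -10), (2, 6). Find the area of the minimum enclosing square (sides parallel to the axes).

441

The bounding box has width 13 and height 21.
An axis-aligned square enclosing the set must have side ≥ max(width, height).
So the minimum side is max(13, 21) = 21.
Area = 21² = 441.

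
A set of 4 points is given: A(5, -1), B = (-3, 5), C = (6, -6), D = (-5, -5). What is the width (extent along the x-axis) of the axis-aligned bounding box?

max x = 6, min x = -5, so width = 11.

11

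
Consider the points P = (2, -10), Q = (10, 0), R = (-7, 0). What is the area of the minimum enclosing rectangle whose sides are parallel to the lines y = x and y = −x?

171

In coordinates u = x + y, v = x − y the rectangle is axis-aligned; the map (x,y)→(u,v) scales areas by 2.
u-values: -8, 10, -7; range = 10 − (-8) = 18.
v-values: 12, 10, -7; range = 12 − (-7) = 19.
Area = (18 × 19) / 2 = 171.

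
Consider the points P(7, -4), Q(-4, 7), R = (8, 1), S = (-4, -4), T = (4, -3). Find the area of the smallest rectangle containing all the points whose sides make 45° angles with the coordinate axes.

In coordinates u = x + y, v = x − y the rectangle is axis-aligned; the map (x,y)→(u,v) scales areas by 2.
u-values: 3, 3, 9, -8, 1; range = 9 − (-8) = 17.
v-values: 11, -11, 7, 0, 7; range = 11 − (-11) = 22.
Area = (17 × 22) / 2 = 187.

187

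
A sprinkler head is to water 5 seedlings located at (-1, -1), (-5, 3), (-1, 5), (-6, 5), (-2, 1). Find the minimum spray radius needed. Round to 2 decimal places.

3.91

The farthest pair is (-1, -1)–(-6, 5) with squared distance 61. The circle on this segment as diameter has centre (-3.5, 2) and r² = 61/4 = 15.25.
Check (-5, 3): distance² to centre = 3.25 ≤ 15.25, so it lies inside.
All remaining points lie in this disk, and no smaller disk contains both endpoints, so this is the minimum enclosing circle.
r = √(15.25) ≈ 3.91.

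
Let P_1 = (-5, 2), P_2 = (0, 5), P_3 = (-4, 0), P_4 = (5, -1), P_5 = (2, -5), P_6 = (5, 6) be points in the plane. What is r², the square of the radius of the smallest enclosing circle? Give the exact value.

1885/49

The minimum enclosing circle is determined by three boundary points: P_1, P_5, P_6.
Their circumcentre is (8/7, 8/7) with r² = 1885/49.
The farthest remaining point P_3 is at distance² 1360/49 ≤ 1885/49.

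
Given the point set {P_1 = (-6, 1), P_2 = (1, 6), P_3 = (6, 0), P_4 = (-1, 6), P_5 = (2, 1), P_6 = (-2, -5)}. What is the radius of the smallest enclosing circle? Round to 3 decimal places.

A smallest enclosing disk is always determined by at most three of the input points on its boundary.
The farthest pair is P_1–P_3 with squared distance 145. The circle on this segment as diameter has centre (0, 0.5) and r² = 145/4 = 36.25.
Check P_2: distance² to centre = 31.25 ≤ 36.25, so it lies inside.
All remaining points lie in this disk, and no smaller disk contains both endpoints, so this is the minimum enclosing circle.
r = √(36.25) ≈ 6.021.

6.021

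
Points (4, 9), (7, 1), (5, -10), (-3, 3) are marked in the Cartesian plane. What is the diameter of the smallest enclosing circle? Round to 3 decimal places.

19.026

By Welzl's lemma the MEC is supported by two points (diametrically opposite) or three points (on a circumcircle).
The farthest pair is (4, 9)–(5, -10) with squared distance 362. The circle on this segment as diameter has centre (4.5, -0.5) and r² = 362/4 = 90.5.
Check (7, 1): distance² to centre = 8.5 ≤ 90.5, so it lies inside.
All remaining points lie in this disk, and no smaller disk contains both endpoints, so this is the minimum enclosing circle.
Diameter = 2r = 2√(90.5) ≈ 19.026.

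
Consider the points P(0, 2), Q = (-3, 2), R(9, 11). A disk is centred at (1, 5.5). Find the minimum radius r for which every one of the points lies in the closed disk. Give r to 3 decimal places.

9.708

The required radius is the distance from (1, 5.5) to the farthest point.
Squared distances: 13.25, 28.25, 94.25.
Maximum is 94.25, attained at R.
r = √(94.25) ≈ 9.708.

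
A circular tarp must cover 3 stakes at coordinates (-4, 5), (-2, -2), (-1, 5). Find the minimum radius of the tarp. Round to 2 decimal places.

3.68

Call the three points A, B, C in the order given.
Side lengths²: AB² = 53, AC² = 9, BC² = 50.
Since AB² = 53 < 50 + 9 = 59, the triangle is acute, so the smallest enclosing circle is the circumcircle.
Circumcentre = (-2.5, 23/14), r² = 1325/98.
r = √(1325/98) ≈ 3.68.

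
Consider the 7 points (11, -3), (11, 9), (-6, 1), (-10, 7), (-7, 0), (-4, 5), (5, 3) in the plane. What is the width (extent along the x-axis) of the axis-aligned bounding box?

max x = 11, min x = -10, so width = 21.

21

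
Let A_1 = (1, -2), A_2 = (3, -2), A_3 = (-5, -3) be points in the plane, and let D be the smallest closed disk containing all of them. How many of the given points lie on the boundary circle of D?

2

Side lengths²: A_1A_2² = 4, A_1A_3² = 37, A_2A_3² = 65.
Since A_2A_3² = 65 ≥ 37 + 4 = 41, the angle opposite A_2A_3 is not acute, so the smallest enclosing circle has A_2A_3 as diameter.
Centre = midpoint of A_2A_3 = (-1, -2.5), r² = 65/4 = 16.25.
The points at distance exactly r from the centre are A_2, A_3 — 2 points.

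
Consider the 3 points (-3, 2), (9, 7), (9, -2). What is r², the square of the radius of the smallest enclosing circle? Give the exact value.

Call the three points A, B, C in the order given.
Side lengths²: AB² = 169, AC² = 160, BC² = 81.
Since AB² = 169 < 160 + 81 = 241, the triangle is acute, so the smallest enclosing circle is the circumcircle.
Circumcentre = (23/6, 2.5), r² = 845/18.

845/18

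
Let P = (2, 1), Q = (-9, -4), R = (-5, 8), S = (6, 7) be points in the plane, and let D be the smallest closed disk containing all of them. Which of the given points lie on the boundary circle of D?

Q, S

The farthest pair is Q–S with squared distance 346. The circle on this segment as diameter has centre (-1.5, 1.5) and r² = 346/4 = 86.5.
Check P: distance² to centre = 12.5 ≤ 86.5, so it lies inside.
All remaining points lie in this disk, and no smaller disk contains both endpoints, so this is the minimum enclosing circle.
The points at distance exactly r from the centre are Q, S — 2 points.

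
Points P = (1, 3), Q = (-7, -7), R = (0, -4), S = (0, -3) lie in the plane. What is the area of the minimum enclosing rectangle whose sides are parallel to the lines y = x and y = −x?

54

In coordinates u = x + y, v = x − y the rectangle is axis-aligned; the map (x,y)→(u,v) scales areas by 2.
u-values: 4, -14, -4, -3; range = 4 − (-14) = 18.
v-values: -2, 0, 4, 3; range = 4 − (-2) = 6.
Area = (18 × 6) / 2 = 54.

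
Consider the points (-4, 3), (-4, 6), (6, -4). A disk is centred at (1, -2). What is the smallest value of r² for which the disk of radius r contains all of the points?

The required radius is the distance from (1, -2) to the farthest point.
Squared distances: 50, 89, 29.
Maximum is 89, attained at (-4, 6).

89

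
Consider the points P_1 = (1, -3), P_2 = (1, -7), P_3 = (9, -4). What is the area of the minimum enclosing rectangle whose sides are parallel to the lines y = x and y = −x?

49.5

In coordinates u = x + y, v = x − y the rectangle is axis-aligned; the map (x,y)→(u,v) scales areas by 2.
u-values: -2, -6, 5; range = 5 − (-6) = 11.
v-values: 4, 8, 13; range = 13 − 4 = 9.
Area = (11 × 9) / 2 = 49.5.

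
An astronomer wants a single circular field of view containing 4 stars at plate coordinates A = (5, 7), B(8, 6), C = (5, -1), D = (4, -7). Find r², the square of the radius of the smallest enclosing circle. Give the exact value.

A smallest enclosing disk is always determined by at most three of the input points on its boundary.
The farthest pair is A–D with squared distance 197. The circle on this segment as diameter has centre (4.5, 0) and r² = 197/4 = 49.25.
Check B: distance² to centre = 48.25 ≤ 49.25, so it lies inside.
All remaining points lie in this disk, and no smaller disk contains both endpoints, so this is the minimum enclosing circle.

49.25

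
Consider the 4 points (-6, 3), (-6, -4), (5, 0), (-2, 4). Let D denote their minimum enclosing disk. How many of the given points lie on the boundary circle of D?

3

By Welzl's lemma the MEC is supported by two points (diametrically opposite) or three points (on a circumcircle).
The minimum enclosing circle is determined by three boundary points: (-6, 3), (-6, -4), (5, 0).
Their circumcentre is (-23/22, -0.5) with r² = 8905/242.
The farthest remaining point (-2, 4) is at distance² 5121/242 ≤ 8905/242.
The points at distance exactly r from the centre are (-6, 3), (-6, -4), (5, 0) — 3 points.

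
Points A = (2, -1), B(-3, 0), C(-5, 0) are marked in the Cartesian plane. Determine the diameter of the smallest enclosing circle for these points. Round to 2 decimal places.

Side lengths²: AB² = 26, AC² = 50, BC² = 4.
Since AC² = 50 ≥ 26 + 4 = 30, the angle opposite AC is not acute, so the smallest enclosing circle has AC as diameter.
Centre = midpoint of AC = (-1.5, -0.5), r² = 50/4 = 12.5.
Diameter = 2r = 2√(12.5) ≈ 7.07.

7.07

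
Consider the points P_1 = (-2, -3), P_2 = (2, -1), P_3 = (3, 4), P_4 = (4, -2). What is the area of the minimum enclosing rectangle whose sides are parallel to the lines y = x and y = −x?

In coordinates u = x + y, v = x − y the rectangle is axis-aligned; the map (x,y)→(u,v) scales areas by 2.
u-values: -5, 1, 7, 2; range = 7 − (-5) = 12.
v-values: 1, 3, -1, 6; range = 6 − (-1) = 7.
Area = (12 × 7) / 2 = 42.

42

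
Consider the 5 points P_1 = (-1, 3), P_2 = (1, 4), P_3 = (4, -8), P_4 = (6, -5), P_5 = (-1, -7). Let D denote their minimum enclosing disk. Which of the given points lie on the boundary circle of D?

By Welzl's lemma the MEC is supported by two points (diametrically opposite) or three points (on a circumcircle).
The farthest pair is P_2–P_3 with squared distance 153. The circle on this segment as diameter has centre (2.5, -2) and r² = 153/4 = 38.25.
Check P_1: distance² to centre = 37.25 ≤ 38.25, so it lies inside.
All remaining points lie in this disk, and no smaller disk contains both endpoints, so this is the minimum enclosing circle.
The points at distance exactly r from the centre are P_2, P_3 — 2 points.

P_2, P_3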